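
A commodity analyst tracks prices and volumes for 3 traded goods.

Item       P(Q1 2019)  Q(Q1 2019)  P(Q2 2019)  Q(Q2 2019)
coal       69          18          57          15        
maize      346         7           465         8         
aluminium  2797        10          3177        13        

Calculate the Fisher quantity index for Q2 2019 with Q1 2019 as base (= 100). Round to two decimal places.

127.11

Laspeyres component (base-period weights):
ΣP(Q1 2019)Q(Q2 2019) = 69×15 + 346×8 + 2797×13 = 1035 + 2768 + 36361 = 40164
ΣP(Q1 2019)Q(Q1 2019) = 69×18 + 346×7 + 2797×10 = 1242 + 2422 + 27970 = 31634
L = 40164 / 31634 × 100 = 126.9647
Paasche component (current-period weights):
ΣP(Q2 2019)Q(Q2 2019) = 57×15 + 465×8 + 3177×13 = 855 + 3720 + 41301 = 45876
ΣP(Q2 2019)Q(Q1 2019) = 57×18 + 465×7 + 3177×10 = 1026 + 3255 + 31770 = 36051
P = 45876 / 36051 × 100 = 127.2531
Fisher = √(L × P) = √(126.9647 × 127.2531) = 127.1088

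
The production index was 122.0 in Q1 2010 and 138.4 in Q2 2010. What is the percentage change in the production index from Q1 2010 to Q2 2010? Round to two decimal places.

13.44%

Change = (138.4 − 122.0) / 122.0 × 100
       = 16.4 / 122.0 × 100 = 13.4426%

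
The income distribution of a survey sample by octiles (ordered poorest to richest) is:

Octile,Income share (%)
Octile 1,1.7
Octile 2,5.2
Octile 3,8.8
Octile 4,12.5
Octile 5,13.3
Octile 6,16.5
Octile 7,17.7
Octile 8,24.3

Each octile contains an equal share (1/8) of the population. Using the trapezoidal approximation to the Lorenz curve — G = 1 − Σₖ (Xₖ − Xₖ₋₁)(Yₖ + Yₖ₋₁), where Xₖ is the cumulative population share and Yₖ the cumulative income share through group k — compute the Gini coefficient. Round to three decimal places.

0.306

Cumulative income shares Yₖ: 0.0170, 0.0690, 0.1570, 0.2820, 0.4150, 0.5800, 0.7570, 1.0000
Σ (Xₖ−Xₖ₋₁)(Yₖ+Yₖ₋₁) = (1/8)(0.0170+0.0000) + (1/8)(0.0690+0.0170) + (1/8)(0.1570+0.0690) + (1/8)(0.2820+0.1570) + (1/8)(0.4150+0.2820) + (1/8)(0.5800+0.4150) + (1/8)(0.7570+0.5800) + (1/8)(1.0000+0.7570)
  = 0.0021 + 0.0108 + 0.0283 + 0.0549 + 0.0871 + 0.1244 + 0.1671 + 0.2196 = 0.6943
G = 1 − 0.6943 = 0.3057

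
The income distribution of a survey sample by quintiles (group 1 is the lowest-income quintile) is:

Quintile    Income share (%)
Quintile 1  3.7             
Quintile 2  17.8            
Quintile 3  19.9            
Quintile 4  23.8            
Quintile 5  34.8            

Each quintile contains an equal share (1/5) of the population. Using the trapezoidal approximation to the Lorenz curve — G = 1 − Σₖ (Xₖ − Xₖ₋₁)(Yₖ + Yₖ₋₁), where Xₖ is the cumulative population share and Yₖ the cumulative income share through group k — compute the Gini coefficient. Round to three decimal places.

0.273

Cumulative income shares Yₖ: 0.0370, 0.2150, 0.4140, 0.6520, 1.0000
Σ (Xₖ−Xₖ₋₁)(Yₖ+Yₖ₋₁) = (1/5)(0.0370+0.0000) + (1/5)(0.2150+0.0370) + (1/5)(0.4140+0.2150) + (1/5)(0.6520+0.4140) + (1/5)(1.0000+0.6520)
  = 0.0074 + 0.0504 + 0.1258 + 0.2132 + 0.3304 = 0.7272
G = 1 − 0.7272 = 0.2728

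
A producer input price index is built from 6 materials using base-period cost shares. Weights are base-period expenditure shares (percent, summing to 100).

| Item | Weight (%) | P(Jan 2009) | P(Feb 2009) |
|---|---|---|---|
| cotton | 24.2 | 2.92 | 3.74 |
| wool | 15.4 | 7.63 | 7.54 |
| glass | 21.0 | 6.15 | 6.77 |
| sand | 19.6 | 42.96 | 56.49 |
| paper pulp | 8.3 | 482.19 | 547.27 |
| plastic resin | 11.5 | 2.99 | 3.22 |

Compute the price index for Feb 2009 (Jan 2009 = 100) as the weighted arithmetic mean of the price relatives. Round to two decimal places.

116.91

cotton: 24.2 × (3.74/2.92) = 24.2 × 1.280822 = 30.9959
wool: 15.4 × (7.54/7.63) = 15.4 × 0.988204 = 15.2183
glass: 21.0 × (6.77/6.15) = 21.0 × 1.100813 = 23.1171
sand: 19.6 × (56.49/42.96) = 19.6 × 1.314944 = 25.7729
paper pulp: 8.3 × (547.27/482.19) = 8.3 × 1.134968 = 9.4202
plastic resin: 11.5 × (3.22/2.99) = 11.5 × 1.076923 = 12.3846
Index = Σ wᵢ·(p₁ᵢ/p₀ᵢ) = 30.9959 + 15.2183 + 23.1171 + 25.7729 + 9.4202 + 12.3846 = 116.9091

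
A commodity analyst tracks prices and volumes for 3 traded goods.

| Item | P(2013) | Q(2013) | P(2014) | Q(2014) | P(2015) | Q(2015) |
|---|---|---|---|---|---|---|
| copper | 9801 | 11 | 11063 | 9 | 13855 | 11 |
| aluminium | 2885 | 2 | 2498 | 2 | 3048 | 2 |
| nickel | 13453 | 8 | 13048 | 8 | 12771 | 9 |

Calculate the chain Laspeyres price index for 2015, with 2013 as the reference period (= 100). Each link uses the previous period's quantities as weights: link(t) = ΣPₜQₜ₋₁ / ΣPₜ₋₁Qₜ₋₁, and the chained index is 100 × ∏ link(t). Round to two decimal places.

116.47

Link 2013→2014:
ΣP(2014)Q(2013) = 11063×11 + 2498×2 + 13048×8 = 121693 + 4996 + 104384 = 231073
ΣP(2013)Q(2013) = 9801×11 + 2885×2 + 13453×8 = 107811 + 5770 + 107624 = 221205
link = 231073/221205 = 1.044610
Link 2014→2015:
ΣP(2015)Q(2014) = 13855×9 + 3048×2 + 12771×8 = 124695 + 6096 + 102168 = 232959
ΣP(2014)Q(2014) = 11063×9 + 2498×2 + 13048×8 = 99567 + 4996 + 104384 = 208947
link = 232959/208947 = 1.114919
Chained index = 100 × 1.044610 × 1.114919 = 116.4656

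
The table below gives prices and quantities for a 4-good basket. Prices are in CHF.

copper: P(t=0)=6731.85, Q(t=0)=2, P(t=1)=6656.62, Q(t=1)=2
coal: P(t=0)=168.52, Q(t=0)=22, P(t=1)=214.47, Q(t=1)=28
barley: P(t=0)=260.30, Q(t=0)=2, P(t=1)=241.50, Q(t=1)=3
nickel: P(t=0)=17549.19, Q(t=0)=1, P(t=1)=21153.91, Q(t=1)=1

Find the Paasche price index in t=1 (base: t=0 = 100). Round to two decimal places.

Paasche price index uses current-period quantities as weights.
ΣP(t=1)·Q(t=1) = 6656.62×2 + 214.47×28 + 241.50×3 + 21153.91×1 = 13313.24 + 6005.16 + 724.5 + 21153.91 = 41196.81
ΣP(t=0)·Q(t=1) = 6731.85×2 + 168.52×28 + 260.30×3 + 17549.19×1 = 13463.7 + 4718.56 + 780.9 + 17549.19 = 36512.35
Index = 41196.81 / 36512.35 × 100 = 112.8298

112.83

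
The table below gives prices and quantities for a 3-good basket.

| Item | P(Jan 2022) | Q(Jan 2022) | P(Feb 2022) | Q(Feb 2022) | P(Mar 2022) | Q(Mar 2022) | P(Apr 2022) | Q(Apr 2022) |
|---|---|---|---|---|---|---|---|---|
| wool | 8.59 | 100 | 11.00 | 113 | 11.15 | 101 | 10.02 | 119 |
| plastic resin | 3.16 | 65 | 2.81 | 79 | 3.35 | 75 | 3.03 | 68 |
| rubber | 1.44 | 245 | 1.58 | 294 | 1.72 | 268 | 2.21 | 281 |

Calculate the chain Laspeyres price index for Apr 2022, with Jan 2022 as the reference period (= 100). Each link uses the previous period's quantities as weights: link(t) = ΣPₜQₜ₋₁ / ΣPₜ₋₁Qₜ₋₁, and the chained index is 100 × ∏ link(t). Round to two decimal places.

123.51

Link Jan 2022→Feb 2022:
ΣP(Feb 2022)Q(Jan 2022) = 11.00×100 + 2.81×65 + 1.58×245 = 1100 + 182.65 + 387.1 = 1669.75
ΣP(Jan 2022)Q(Jan 2022) = 8.59×100 + 3.16×65 + 1.44×245 = 859 + 205.4 + 352.8 = 1417.2
link = 1669.75/1417.2 = 1.178203
Link Feb 2022→Mar 2022:
ΣP(Mar 2022)Q(Feb 2022) = 11.15×113 + 3.35×79 + 1.72×294 = 1259.95 + 264.65 + 505.68 = 2030.28
ΣP(Feb 2022)Q(Feb 2022) = 11.00×113 + 2.81×79 + 1.58×294 = 1243 + 221.99 + 464.52 = 1929.51
link = 2030.28/1929.51 = 1.052226
Link Mar 2022→Apr 2022:
ΣP(Apr 2022)Q(Mar 2022) = 10.02×101 + 3.03×75 + 2.21×268 = 1012.02 + 227.25 + 592.28 = 1831.55
ΣP(Mar 2022)Q(Mar 2022) = 11.15×101 + 3.35×75 + 1.72×268 = 1126.15 + 251.25 + 460.96 = 1838.36
link = 1831.55/1838.36 = 0.996296
Chained index = 100 × 1.178203 × 1.052226 × 0.996296 = 123.5144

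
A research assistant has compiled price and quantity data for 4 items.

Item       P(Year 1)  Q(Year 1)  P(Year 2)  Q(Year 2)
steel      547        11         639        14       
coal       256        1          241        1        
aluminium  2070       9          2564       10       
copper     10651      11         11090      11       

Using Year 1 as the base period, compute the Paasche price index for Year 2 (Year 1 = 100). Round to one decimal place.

Paasche price index uses current-period quantities as weights.
ΣP(Year 2)·Q(Year 2) = 639×14 + 241×1 + 2564×10 + 11090×11 = 8946 + 241 + 25640 + 121990 = 156817
ΣP(Year 1)·Q(Year 2) = 547×14 + 256×1 + 2070×10 + 10651×11 = 7658 + 256 + 20700 + 117161 = 145775
Index = 156817 / 145775 × 100 = 107.5747

107.6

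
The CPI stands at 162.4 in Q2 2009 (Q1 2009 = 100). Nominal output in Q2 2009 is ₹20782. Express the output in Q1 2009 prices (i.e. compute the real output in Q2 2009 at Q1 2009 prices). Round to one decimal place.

12796.8

Real = Nominal ÷ (Index/100) = 20782 ÷ (162.4/100)
     = 20782 ÷ 1.624 = 12796.7980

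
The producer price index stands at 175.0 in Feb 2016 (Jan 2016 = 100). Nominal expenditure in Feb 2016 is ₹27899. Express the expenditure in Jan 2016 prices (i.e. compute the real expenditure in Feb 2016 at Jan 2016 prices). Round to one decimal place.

Real = Nominal ÷ (Index/100) = 27899 ÷ (175.0/100)
     = 27899 ÷ 1.750 = 15942.2857

15942.3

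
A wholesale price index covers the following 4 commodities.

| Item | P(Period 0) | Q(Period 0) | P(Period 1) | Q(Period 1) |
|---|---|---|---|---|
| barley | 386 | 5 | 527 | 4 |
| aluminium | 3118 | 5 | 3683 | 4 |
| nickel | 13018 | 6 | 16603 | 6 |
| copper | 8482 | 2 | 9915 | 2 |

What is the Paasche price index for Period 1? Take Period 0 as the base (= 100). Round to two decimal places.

Paasche price index uses current-period quantities as weights.
ΣP(Period 1)·Q(Period 1) = 527×4 + 3683×4 + 16603×6 + 9915×2 = 2108 + 14732 + 99618 + 19830 = 136288
ΣP(Period 0)·Q(Period 1) = 386×4 + 3118×4 + 13018×6 + 8482×2 = 1544 + 12472 + 78108 + 16964 = 109088
Index = 136288 / 109088 × 100 = 124.9340

124.93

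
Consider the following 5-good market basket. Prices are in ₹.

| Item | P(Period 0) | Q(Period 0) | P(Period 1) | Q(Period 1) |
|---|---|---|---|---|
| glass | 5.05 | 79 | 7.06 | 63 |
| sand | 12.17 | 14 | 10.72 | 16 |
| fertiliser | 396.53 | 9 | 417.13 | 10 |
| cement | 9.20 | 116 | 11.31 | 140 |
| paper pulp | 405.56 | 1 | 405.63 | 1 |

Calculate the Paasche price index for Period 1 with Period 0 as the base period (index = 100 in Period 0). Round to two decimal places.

Paasche price index uses current-period quantities as weights.
ΣP(Period 1)·Q(Period 1) = 7.06×63 + 10.72×16 + 417.13×10 + 11.31×140 + 405.63×1 = 444.78 + 171.52 + 4171.3 + 1583.4 + 405.63 = 6776.63
ΣP(Period 0)·Q(Period 1) = 5.05×63 + 12.17×16 + 396.53×10 + 9.20×140 + 405.56×1 = 318.15 + 194.72 + 3965.3 + 1288 + 405.56 = 6171.73
Index = 6776.63 / 6171.73 × 100 = 109.8011

109.80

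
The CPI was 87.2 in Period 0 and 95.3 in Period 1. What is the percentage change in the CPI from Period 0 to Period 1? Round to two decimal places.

9.29%

Change = (95.3 − 87.2) / 87.2 × 100
       = 8.1 / 87.2 × 100 = 9.2890%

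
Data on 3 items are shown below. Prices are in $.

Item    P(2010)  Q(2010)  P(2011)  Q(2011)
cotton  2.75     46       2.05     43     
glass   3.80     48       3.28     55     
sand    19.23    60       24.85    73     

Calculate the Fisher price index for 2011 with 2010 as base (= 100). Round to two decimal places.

Laspeyres component (base-period weights):
ΣP(2011)Q(2010) = 2.05×46 + 3.28×48 + 24.85×60 = 94.3 + 157.44 + 1491 = 1742.74
ΣP(2010)Q(2010) = 2.75×46 + 3.80×48 + 19.23×60 = 126.5 + 182.4 + 1153.8 = 1462.7
L = 1742.74 / 1462.7 × 100 = 119.1454
Paasche component (current-period weights):
ΣP(2011)Q(2011) = 2.05×43 + 3.28×55 + 24.85×73 = 88.15 + 180.4 + 1814.05 = 2082.6
ΣP(2010)Q(2011) = 2.75×43 + 3.80×55 + 19.23×73 = 118.25 + 209 + 1403.79 = 1731.04
P = 2082.6 / 1731.04 × 100 = 120.3092
Fisher = √(L × P) = √(119.1454 × 120.3092) = 119.7259

119.73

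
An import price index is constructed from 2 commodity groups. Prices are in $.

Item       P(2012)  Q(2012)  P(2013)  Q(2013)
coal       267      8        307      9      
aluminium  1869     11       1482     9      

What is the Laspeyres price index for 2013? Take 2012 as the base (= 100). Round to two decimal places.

82.65

Laspeyres price index uses base-period quantities as weights.
ΣP(2013)·Q(2012) = 307×8 + 1482×11 = 2456 + 16302 = 18758
ΣP(2012)·Q(2012) = 267×8 + 1869×11 = 2136 + 20559 = 22695
Index = 18758 / 22695 × 100 = 82.6526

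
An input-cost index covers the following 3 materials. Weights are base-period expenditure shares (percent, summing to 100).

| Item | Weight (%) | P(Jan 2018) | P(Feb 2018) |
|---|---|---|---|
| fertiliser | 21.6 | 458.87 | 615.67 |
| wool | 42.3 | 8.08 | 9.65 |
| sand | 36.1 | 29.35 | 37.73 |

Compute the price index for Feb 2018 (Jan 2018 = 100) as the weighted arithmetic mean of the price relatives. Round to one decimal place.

fertiliser: 21.6 × (615.67/458.87) = 21.6 × 1.341709 = 28.9809
wool: 42.3 × (9.65/8.08) = 42.3 × 1.194307 = 50.5192
sand: 36.1 × (37.73/29.35) = 36.1 × 1.285520 = 46.4073
Index = Σ wᵢ·(p₁ᵢ/p₀ᵢ) = 28.9809 + 50.5192 + 46.4073 = 125.9074

125.9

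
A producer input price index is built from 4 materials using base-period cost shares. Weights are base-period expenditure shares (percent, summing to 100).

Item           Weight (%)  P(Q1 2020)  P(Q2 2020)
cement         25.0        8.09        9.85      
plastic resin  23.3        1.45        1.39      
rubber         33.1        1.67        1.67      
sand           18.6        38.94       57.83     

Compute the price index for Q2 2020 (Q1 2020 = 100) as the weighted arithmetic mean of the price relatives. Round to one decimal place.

113.5

cement: 25.0 × (9.85/8.09) = 25.0 × 1.217553 = 30.4388
plastic resin: 23.3 × (1.39/1.45) = 23.3 × 0.958621 = 22.3359
rubber: 33.1 × (1.67/1.67) = 33.1 × 1.000000 = 33.1000
sand: 18.6 × (57.83/38.94) = 18.6 × 1.485105 = 27.6230
Index = Σ wᵢ·(p₁ᵢ/p₀ᵢ) = 30.4388 + 22.3359 + 33.1000 + 27.6230 = 113.4976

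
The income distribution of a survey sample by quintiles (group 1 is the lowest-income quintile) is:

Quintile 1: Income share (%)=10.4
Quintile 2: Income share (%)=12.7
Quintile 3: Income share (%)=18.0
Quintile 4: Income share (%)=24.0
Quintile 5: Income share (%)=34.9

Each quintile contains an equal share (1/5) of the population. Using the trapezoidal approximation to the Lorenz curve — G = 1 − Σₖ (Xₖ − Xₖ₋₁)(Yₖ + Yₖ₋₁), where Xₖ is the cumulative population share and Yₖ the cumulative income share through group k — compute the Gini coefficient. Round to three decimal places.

0.241

Cumulative income shares Yₖ: 0.1040, 0.2310, 0.4110, 0.6510, 1.0000
Σ (Xₖ−Xₖ₋₁)(Yₖ+Yₖ₋₁) = (1/5)(0.1040+0.0000) + (1/5)(0.2310+0.1040) + (1/5)(0.4110+0.2310) + (1/5)(0.6510+0.4110) + (1/5)(1.0000+0.6510)
  = 0.0208 + 0.0670 + 0.1284 + 0.2124 + 0.3302 = 0.7588
G = 1 − 0.7588 = 0.2412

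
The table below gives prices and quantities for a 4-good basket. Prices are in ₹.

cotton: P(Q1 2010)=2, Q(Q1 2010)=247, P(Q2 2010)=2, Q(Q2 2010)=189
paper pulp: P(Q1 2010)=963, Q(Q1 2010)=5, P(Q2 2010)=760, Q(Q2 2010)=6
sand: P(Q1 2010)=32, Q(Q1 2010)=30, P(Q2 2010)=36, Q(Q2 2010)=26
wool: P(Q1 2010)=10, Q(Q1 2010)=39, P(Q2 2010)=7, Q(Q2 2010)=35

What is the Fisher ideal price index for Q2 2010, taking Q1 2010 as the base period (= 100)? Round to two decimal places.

Laspeyres component (base-period weights):
ΣP(Q2 2010)Q(Q1 2010) = 2×247 + 760×5 + 36×30 + 7×39 = 494 + 3800 + 1080 + 273 = 5647
ΣP(Q1 2010)Q(Q1 2010) = 2×247 + 963×5 + 32×30 + 10×39 = 494 + 4815 + 960 + 390 = 6659
L = 5647 / 6659 × 100 = 84.8025
Paasche component (current-period weights):
ΣP(Q2 2010)Q(Q2 2010) = 2×189 + 760×6 + 36×26 + 7×35 = 378 + 4560 + 936 + 245 = 6119
ΣP(Q1 2010)Q(Q2 2010) = 2×189 + 963×6 + 32×26 + 10×35 = 378 + 5778 + 832 + 350 = 7338
P = 6119 / 7338 × 100 = 83.3878
Fisher = √(L × P) = √(84.8025 × 83.3878) = 84.0922

84.09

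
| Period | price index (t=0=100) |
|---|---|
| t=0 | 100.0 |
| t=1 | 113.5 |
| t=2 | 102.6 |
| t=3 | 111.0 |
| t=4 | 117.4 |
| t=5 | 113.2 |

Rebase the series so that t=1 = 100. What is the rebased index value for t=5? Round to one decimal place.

99.7

Rebased(t=5) = 113.2 / 113.5 × 100 = 99.7357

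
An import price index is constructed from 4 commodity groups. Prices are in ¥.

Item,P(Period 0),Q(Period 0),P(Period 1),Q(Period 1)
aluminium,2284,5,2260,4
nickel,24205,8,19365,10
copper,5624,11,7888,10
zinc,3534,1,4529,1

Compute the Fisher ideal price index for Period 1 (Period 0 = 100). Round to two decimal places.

Laspeyres component (base-period weights):
ΣP(Period 1)Q(Period 0) = 2260×5 + 19365×8 + 7888×11 + 4529×1 = 11300 + 154920 + 86768 + 4529 = 257517
ΣP(Period 0)Q(Period 0) = 2284×5 + 24205×8 + 5624×11 + 3534×1 = 11420 + 193640 + 61864 + 3534 = 270458
L = 257517 / 270458 × 100 = 95.2152
Paasche component (current-period weights):
ΣP(Period 1)Q(Period 1) = 2260×4 + 19365×10 + 7888×10 + 4529×1 = 9040 + 193650 + 78880 + 4529 = 286099
ΣP(Period 0)Q(Period 1) = 2284×4 + 24205×10 + 5624×10 + 3534×1 = 9136 + 242050 + 56240 + 3534 = 310960
P = 286099 / 310960 × 100 = 92.0051
Fisher = √(L × P) = √(95.2152 × 92.0051) = 93.5964

93.60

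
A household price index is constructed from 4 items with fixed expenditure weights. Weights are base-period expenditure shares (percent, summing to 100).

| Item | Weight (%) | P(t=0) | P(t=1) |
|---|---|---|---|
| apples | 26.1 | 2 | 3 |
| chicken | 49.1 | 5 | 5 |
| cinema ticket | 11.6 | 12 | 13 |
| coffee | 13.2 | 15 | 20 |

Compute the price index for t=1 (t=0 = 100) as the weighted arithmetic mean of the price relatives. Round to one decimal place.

118.4

apples: 26.1 × (3/2) = 26.1 × 1.500000 = 39.1500
chicken: 49.1 × (5/5) = 49.1 × 1.000000 = 49.1000
cinema ticket: 11.6 × (13/12) = 11.6 × 1.083333 = 12.5667
coffee: 13.2 × (20/15) = 13.2 × 1.333333 = 17.6000
Index = Σ wᵢ·(p₁ᵢ/p₀ᵢ) = 39.1500 + 49.1000 + 12.5667 + 17.6000 = 118.4167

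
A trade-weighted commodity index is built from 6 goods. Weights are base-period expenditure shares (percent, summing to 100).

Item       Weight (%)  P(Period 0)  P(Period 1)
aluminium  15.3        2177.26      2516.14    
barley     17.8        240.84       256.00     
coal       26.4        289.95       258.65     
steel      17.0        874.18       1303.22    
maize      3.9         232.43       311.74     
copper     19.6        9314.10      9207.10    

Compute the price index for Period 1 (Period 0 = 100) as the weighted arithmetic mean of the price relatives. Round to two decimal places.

110.10

aluminium: 15.3 × (2516.14/2177.26) = 15.3 × 1.155645 = 17.6814
barley: 17.8 × (256.00/240.84) = 17.8 × 1.062946 = 18.9204
coal: 26.4 × (258.65/289.95) = 26.4 × 0.892050 = 23.5501
steel: 17.0 × (1303.22/874.18) = 17.0 × 1.490791 = 25.3435
maize: 3.9 × (311.74/232.43) = 3.9 × 1.341221 = 5.2308
copper: 19.6 × (9207.10/9314.10) = 19.6 × 0.988512 = 19.3748
Index = Σ wᵢ·(p₁ᵢ/p₀ᵢ) = 17.6814 + 18.9204 + 23.5501 + 25.3435 + 5.2308 + 19.3748 = 110.1010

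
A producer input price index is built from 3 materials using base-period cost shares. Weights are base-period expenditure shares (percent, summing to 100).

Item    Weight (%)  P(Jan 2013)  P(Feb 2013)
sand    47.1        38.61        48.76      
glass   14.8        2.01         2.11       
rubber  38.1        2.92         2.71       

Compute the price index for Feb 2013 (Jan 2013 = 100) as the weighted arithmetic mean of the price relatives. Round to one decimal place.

110.4

sand: 47.1 × (48.76/38.61) = 47.1 × 1.262885 = 59.4819
glass: 14.8 × (2.11/2.01) = 14.8 × 1.049751 = 15.5363
rubber: 38.1 × (2.71/2.92) = 38.1 × 0.928082 = 35.3599
Index = Σ wᵢ·(p₁ᵢ/p₀ᵢ) = 59.4819 + 15.5363 + 35.3599 = 110.3781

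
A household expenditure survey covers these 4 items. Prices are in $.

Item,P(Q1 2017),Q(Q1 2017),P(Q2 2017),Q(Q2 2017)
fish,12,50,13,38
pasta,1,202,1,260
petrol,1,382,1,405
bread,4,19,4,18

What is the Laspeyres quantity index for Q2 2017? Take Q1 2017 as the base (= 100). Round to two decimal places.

94.68

Laspeyres quantity index uses base-period prices as weights.
ΣP(Q1 2017)·Q(Q2 2017) = 12×38 + 1×260 + 1×405 + 4×18 = 456 + 260 + 405 + 72 = 1193
ΣP(Q1 2017)·Q(Q1 2017) = 12×50 + 1×202 + 1×382 + 4×19 = 600 + 202 + 382 + 76 = 1260
Index = 1193 / 1260 × 100 = 94.6825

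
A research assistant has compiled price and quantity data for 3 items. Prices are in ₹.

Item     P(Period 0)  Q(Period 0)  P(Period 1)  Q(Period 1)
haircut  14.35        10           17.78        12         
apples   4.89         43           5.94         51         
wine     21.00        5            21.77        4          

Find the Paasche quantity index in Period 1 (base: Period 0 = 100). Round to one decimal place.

Paasche quantity index uses current-period prices as weights.
ΣP(Period 1)·Q(Period 1) = 17.78×12 + 5.94×51 + 21.77×4 = 213.36 + 302.94 + 87.08 = 603.38
ΣP(Period 1)·Q(Period 0) = 17.78×10 + 5.94×43 + 21.77×5 = 177.8 + 255.42 + 108.85 = 542.07
Index = 603.38 / 542.07 × 100 = 111.3103

111.3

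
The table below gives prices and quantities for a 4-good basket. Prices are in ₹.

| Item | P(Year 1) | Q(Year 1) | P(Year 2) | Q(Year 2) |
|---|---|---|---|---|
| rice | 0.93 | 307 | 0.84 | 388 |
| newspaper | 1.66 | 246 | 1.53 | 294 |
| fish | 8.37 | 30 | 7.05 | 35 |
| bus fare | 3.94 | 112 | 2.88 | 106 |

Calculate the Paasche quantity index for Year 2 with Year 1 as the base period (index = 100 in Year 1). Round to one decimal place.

113.6

Paasche quantity index uses current-period prices as weights.
ΣP(Year 2)·Q(Year 2) = 0.84×388 + 1.53×294 + 7.05×35 + 2.88×106 = 325.92 + 449.82 + 246.75 + 305.28 = 1327.77
ΣP(Year 2)·Q(Year 1) = 0.84×307 + 1.53×246 + 7.05×30 + 2.88×112 = 257.88 + 376.38 + 211.5 + 322.56 = 1168.32
Index = 1327.77 / 1168.32 × 100 = 113.6478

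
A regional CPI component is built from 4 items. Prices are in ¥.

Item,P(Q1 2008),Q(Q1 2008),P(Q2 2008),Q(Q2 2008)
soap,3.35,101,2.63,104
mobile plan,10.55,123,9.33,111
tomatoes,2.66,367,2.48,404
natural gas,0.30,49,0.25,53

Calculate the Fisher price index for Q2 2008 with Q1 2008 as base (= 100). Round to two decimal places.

Laspeyres component (base-period weights):
ΣP(Q2 2008)Q(Q1 2008) = 2.63×101 + 9.33×123 + 2.48×367 + 0.25×49 = 265.63 + 1147.59 + 910.16 + 12.25 = 2335.63
ΣP(Q1 2008)Q(Q1 2008) = 3.35×101 + 10.55×123 + 2.66×367 + 0.30×49 = 338.35 + 1297.65 + 976.22 + 14.7 = 2626.92
L = 2335.63 / 2626.92 × 100 = 88.9113
Paasche component (current-period weights):
ΣP(Q2 2008)Q(Q2 2008) = 2.63×104 + 9.33×111 + 2.48×404 + 0.25×53 = 273.52 + 1035.63 + 1001.92 + 13.25 = 2324.32
ΣP(Q1 2008)Q(Q2 2008) = 3.35×104 + 10.55×111 + 2.66×404 + 0.30×53 = 348.4 + 1171.05 + 1074.64 + 15.9 = 2609.99
P = 2324.32 / 2609.99 × 100 = 89.0547
Fisher = √(L × P) = √(88.9113 × 89.0547) = 88.9830

88.98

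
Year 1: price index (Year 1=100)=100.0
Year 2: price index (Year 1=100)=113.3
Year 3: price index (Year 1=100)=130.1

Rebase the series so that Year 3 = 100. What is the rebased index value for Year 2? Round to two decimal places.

Rebased(Year 2) = 113.3 / 130.1 × 100 = 87.0869

87.09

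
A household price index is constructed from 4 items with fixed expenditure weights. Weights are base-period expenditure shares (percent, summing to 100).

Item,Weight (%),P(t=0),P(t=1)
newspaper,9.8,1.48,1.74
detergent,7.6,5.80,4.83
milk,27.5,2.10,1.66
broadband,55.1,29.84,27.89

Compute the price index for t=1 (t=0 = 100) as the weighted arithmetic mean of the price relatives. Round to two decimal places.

newspaper: 9.8 × (1.74/1.48) = 9.8 × 1.175676 = 11.5216
detergent: 7.6 × (4.83/5.80) = 7.6 × 0.832759 = 6.3290
milk: 27.5 × (1.66/2.10) = 27.5 × 0.790476 = 21.7381
broadband: 55.1 × (27.89/29.84) = 55.1 × 0.934651 = 51.4993
Index = Σ wᵢ·(p₁ᵢ/p₀ᵢ) = 11.5216 + 6.3290 + 21.7381 + 51.4993 = 91.0880

91.09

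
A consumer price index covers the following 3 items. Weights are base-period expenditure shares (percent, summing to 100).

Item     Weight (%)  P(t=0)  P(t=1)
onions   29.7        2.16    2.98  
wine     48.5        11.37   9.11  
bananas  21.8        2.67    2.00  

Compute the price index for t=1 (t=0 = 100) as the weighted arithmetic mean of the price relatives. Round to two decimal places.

96.16

onions: 29.7 × (2.98/2.16) = 29.7 × 1.379630 = 40.9750
wine: 48.5 × (9.11/11.37) = 48.5 × 0.801231 = 38.8597
bananas: 21.8 × (2.00/2.67) = 21.8 × 0.749064 = 16.3296
Index = Σ wᵢ·(p₁ᵢ/p₀ᵢ) = 40.9750 + 38.8597 + 16.3296 = 96.1643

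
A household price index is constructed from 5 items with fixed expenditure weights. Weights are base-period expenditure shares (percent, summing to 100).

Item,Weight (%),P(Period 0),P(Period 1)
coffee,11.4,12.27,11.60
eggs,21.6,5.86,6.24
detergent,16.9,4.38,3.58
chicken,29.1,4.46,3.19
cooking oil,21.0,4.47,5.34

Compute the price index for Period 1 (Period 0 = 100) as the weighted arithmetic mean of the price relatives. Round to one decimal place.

93.5

coffee: 11.4 × (11.60/12.27) = 11.4 × 0.945395 = 10.7775
eggs: 21.6 × (6.24/5.86) = 21.6 × 1.064846 = 23.0007
detergent: 16.9 × (3.58/4.38) = 16.9 × 0.817352 = 13.8132
chicken: 29.1 × (3.19/4.46) = 29.1 × 0.715247 = 20.8137
cooking oil: 21.0 × (5.34/4.47) = 21.0 × 1.194631 = 25.0872
Index = Σ wᵢ·(p₁ᵢ/p₀ᵢ) = 10.7775 + 23.0007 + 13.8132 + 20.8137 + 25.0872 = 93.4924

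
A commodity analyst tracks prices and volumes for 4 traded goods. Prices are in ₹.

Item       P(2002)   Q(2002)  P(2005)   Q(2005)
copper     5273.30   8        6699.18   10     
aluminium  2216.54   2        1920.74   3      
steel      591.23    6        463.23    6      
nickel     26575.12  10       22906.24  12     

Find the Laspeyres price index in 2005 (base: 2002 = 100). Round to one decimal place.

Laspeyres price index uses base-period quantities as weights.
ΣP(2005)·Q(2002) = 6699.18×8 + 1920.74×2 + 463.23×6 + 22906.24×10 = 53593.44 + 3841.48 + 2779.38 + 229062.4 = 289276.7
ΣP(2002)·Q(2002) = 5273.30×8 + 2216.54×2 + 591.23×6 + 26575.12×10 = 42186.4 + 4433.08 + 3547.38 + 265751.2 = 315918.06
Index = 289276.7 / 315918.06 × 100 = 91.5670

91.6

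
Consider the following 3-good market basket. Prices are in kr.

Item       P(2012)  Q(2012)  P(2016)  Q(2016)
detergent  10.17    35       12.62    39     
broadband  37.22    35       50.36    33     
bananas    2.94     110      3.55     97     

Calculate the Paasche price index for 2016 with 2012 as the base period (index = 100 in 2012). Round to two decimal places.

130.80

Paasche price index uses current-period quantities as weights.
ΣP(2016)·Q(2016) = 12.62×39 + 50.36×33 + 3.55×97 = 492.18 + 1661.88 + 344.35 = 2498.41
ΣP(2012)·Q(2016) = 10.17×39 + 37.22×33 + 2.94×97 = 396.63 + 1228.26 + 285.18 = 1910.07
Index = 2498.41 / 1910.07 × 100 = 130.8020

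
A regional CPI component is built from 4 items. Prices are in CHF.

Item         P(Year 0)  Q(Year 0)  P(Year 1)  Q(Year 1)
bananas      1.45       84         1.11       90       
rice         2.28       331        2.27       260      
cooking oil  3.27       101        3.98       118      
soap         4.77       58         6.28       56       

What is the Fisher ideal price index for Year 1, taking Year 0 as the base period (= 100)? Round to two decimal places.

Laspeyres component (base-period weights):
ΣP(Year 1)Q(Year 0) = 1.11×84 + 2.27×331 + 3.98×101 + 6.28×58 = 93.24 + 751.37 + 401.98 + 364.24 = 1610.83
ΣP(Year 0)Q(Year 0) = 1.45×84 + 2.28×331 + 3.27×101 + 4.77×58 = 121.8 + 754.68 + 330.27 + 276.66 = 1483.41
L = 1610.83 / 1483.41 × 100 = 108.5897
Paasche component (current-period weights):
ΣP(Year 1)Q(Year 1) = 1.11×90 + 2.27×260 + 3.98×118 + 6.28×56 = 99.9 + 590.2 + 469.64 + 351.68 = 1511.42
ΣP(Year 0)Q(Year 1) = 1.45×90 + 2.28×260 + 3.27×118 + 4.77×56 = 130.5 + 592.8 + 385.86 + 267.12 = 1376.28
P = 1511.42 / 1376.28 × 100 = 109.8192
Fisher = √(L × P) = √(108.5897 × 109.8192) = 109.2027

109.20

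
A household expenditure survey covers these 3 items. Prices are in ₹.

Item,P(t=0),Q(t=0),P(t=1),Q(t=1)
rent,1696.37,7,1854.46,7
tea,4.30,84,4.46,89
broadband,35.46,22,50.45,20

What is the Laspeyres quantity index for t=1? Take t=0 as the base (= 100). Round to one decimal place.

Laspeyres quantity index uses base-period prices as weights.
ΣP(t=0)·Q(t=1) = 1696.37×7 + 4.30×89 + 35.46×20 = 11874.59 + 382.7 + 709.2 = 12966.49
ΣP(t=0)·Q(t=0) = 1696.37×7 + 4.30×84 + 35.46×22 = 11874.59 + 361.2 + 780.12 = 13015.91
Index = 12966.49 / 13015.91 × 100 = 99.6203

99.6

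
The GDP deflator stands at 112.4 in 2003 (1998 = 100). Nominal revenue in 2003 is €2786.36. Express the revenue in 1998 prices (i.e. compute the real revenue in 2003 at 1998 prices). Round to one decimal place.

Real = Nominal ÷ (Index/100) = 2786.36 ÷ (112.4/100)
     = 2786.36 ÷ 1.124 = 2478.9680

2479.0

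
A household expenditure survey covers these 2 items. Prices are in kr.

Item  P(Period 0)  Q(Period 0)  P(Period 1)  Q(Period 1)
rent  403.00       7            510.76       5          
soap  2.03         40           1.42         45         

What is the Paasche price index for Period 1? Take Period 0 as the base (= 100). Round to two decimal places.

Paasche price index uses current-period quantities as weights.
ΣP(Period 1)·Q(Period 1) = 510.76×5 + 1.42×45 = 2553.8 + 63.9 = 2617.7
ΣP(Period 0)·Q(Period 1) = 403.00×5 + 2.03×45 = 2015 + 91.35 = 2106.35
Index = 2617.7 / 2106.35 × 100 = 124.2766

124.28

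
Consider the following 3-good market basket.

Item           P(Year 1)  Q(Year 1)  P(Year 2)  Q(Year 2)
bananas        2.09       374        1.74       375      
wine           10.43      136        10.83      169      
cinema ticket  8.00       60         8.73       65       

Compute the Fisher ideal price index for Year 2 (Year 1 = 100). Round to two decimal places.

99.13

Laspeyres component (base-period weights):
ΣP(Year 2)Q(Year 1) = 1.74×374 + 10.83×136 + 8.73×60 = 650.76 + 1472.88 + 523.8 = 2647.44
ΣP(Year 1)Q(Year 1) = 2.09×374 + 10.43×136 + 8.00×60 = 781.66 + 1418.48 + 480 = 2680.14
L = 2647.44 / 2680.14 × 100 = 98.7799
Paasche component (current-period weights):
ΣP(Year 2)Q(Year 2) = 1.74×375 + 10.83×169 + 8.73×65 = 652.5 + 1830.27 + 567.45 = 3050.22
ΣP(Year 1)Q(Year 2) = 2.09×375 + 10.43×169 + 8.00×65 = 783.75 + 1762.67 + 520 = 3066.42
P = 3050.22 / 3066.42 × 100 = 99.4717
Fisher = √(L × P) = √(98.7799 × 99.4717) = 99.1252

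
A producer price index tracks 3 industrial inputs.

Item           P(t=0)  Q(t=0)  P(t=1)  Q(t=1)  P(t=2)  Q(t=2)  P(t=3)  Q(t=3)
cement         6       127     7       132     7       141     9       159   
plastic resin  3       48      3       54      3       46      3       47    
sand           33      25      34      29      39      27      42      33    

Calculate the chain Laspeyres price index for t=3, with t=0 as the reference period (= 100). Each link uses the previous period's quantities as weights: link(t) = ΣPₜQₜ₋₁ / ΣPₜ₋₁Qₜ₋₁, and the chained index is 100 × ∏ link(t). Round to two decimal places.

135.79

Link t=0→t=1:
ΣP(t=1)Q(t=0) = 7×127 + 3×48 + 34×25 = 889 + 144 + 850 = 1883
ΣP(t=0)Q(t=0) = 6×127 + 3×48 + 33×25 = 762 + 144 + 825 = 1731
link = 1883/1731 = 1.087811
Link t=1→t=2:
ΣP(t=2)Q(t=1) = 7×132 + 3×54 + 39×29 = 924 + 162 + 1131 = 2217
ΣP(t=1)Q(t=1) = 7×132 + 3×54 + 34×29 = 924 + 162 + 986 = 2072
link = 2217/2072 = 1.069981
Link t=2→t=3:
ΣP(t=3)Q(t=2) = 9×141 + 3×46 + 42×27 = 1269 + 138 + 1134 = 2541
ΣP(t=2)Q(t=2) = 7×141 + 3×46 + 39×27 = 987 + 138 + 1053 = 2178
link = 2541/2178 = 1.166667
Chained index = 100 × 1.087811 × 1.069981 × 1.166667 = 135.7926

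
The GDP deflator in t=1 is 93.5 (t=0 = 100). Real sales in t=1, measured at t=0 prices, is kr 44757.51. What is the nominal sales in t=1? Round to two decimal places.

Nominal = Real × (Index/100) = 44757.51 × (93.5/100)
        = 44757.51 × 0.935 = 41848.2719

41848.27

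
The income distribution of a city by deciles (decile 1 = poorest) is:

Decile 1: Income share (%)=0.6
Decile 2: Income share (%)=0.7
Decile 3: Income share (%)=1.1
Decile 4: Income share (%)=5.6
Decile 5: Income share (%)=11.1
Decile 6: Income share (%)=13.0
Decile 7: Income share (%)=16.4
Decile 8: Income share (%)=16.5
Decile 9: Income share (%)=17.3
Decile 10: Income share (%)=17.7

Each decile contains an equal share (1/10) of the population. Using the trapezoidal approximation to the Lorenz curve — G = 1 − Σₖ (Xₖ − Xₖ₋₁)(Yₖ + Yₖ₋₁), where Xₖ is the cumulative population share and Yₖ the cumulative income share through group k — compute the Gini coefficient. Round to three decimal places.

Cumulative income shares Yₖ: 0.0060, 0.0130, 0.0240, 0.0800, 0.1910, 0.3210, 0.4850, 0.6500, 0.8230, 1.0000
Σ (Xₖ−Xₖ₋₁)(Yₖ+Yₖ₋₁) = (1/10)(0.0060+0.0000) + (1/10)(0.0130+0.0060) + (1/10)(0.0240+0.0130) + (1/10)(0.0800+0.0240) + (1/10)(0.1910+0.0800) + (1/10)(0.3210+0.1910) + (1/10)(0.4850+0.3210) + (1/10)(0.6500+0.4850) + (1/10)(0.8230+0.6500) + (1/10)(1.0000+0.8230)
  = 0.0006 + 0.0019 + 0.0037 + 0.0104 + 0.0271 + 0.0512 + 0.0806 + 0.1135 + 0.1473 + 0.1823 = 0.6186
G = 1 − 0.6186 = 0.3814

0.381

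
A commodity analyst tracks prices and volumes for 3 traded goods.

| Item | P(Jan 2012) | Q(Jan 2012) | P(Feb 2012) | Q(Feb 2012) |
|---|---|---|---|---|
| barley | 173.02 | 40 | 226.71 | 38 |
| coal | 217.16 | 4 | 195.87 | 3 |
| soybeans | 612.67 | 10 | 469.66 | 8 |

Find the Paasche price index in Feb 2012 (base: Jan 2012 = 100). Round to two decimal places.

106.86

Paasche price index uses current-period quantities as weights.
ΣP(Feb 2012)·Q(Feb 2012) = 226.71×38 + 195.87×3 + 469.66×8 = 8614.98 + 587.61 + 3757.28 = 12959.87
ΣP(Jan 2012)·Q(Feb 2012) = 173.02×38 + 217.16×3 + 612.67×8 = 6574.76 + 651.48 + 4901.36 = 12127.6
Index = 12959.87 / 12127.6 × 100 = 106.8626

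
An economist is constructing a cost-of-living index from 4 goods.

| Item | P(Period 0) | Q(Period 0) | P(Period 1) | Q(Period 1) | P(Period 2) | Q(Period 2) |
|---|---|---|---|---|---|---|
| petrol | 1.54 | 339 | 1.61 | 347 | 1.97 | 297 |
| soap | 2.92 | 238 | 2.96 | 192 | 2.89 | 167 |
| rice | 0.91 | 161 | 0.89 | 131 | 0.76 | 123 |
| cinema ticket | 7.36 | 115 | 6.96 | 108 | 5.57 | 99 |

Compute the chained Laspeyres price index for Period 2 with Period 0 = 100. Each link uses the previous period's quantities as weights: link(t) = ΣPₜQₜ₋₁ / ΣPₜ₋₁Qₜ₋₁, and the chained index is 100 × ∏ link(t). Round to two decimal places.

96.51

Link Period 0→Period 1:
ΣP(Period 1)Q(Period 0) = 1.61×339 + 2.96×238 + 0.89×161 + 6.96×115 = 545.79 + 704.48 + 143.29 + 800.4 = 2193.96
ΣP(Period 0)Q(Period 0) = 1.54×339 + 2.92×238 + 0.91×161 + 7.36×115 = 522.06 + 694.96 + 146.51 + 846.4 = 2209.93
link = 2193.96/2209.93 = 0.992774
Link Period 1→Period 2:
ΣP(Period 2)Q(Period 1) = 1.97×347 + 2.89×192 + 0.76×131 + 5.57×108 = 683.59 + 554.88 + 99.56 + 601.56 = 1939.59
ΣP(Period 1)Q(Period 1) = 1.61×347 + 2.96×192 + 0.89×131 + 6.96×108 = 558.67 + 568.32 + 116.59 + 751.68 = 1995.26
link = 1939.59/1995.26 = 0.972099
Chained index = 100 × 0.992774 × 0.972099 = 96.5074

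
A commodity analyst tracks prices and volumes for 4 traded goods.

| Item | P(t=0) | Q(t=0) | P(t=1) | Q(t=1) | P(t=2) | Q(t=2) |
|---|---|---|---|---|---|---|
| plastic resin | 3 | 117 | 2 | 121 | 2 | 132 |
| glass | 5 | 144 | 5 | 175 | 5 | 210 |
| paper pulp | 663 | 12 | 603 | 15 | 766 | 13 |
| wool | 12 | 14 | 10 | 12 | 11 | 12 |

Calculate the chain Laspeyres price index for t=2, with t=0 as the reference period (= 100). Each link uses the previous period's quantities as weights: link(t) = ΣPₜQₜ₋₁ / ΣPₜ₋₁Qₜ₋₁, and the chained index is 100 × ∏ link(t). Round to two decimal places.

Link t=0→t=1:
ΣP(t=1)Q(t=0) = 2×117 + 5×144 + 603×12 + 10×14 = 234 + 720 + 7236 + 140 = 8330
ΣP(t=0)Q(t=0) = 3×117 + 5×144 + 663×12 + 12×14 = 351 + 720 + 7956 + 168 = 9195
link = 8330/9195 = 0.905927
Link t=1→t=2:
ΣP(t=2)Q(t=1) = 2×121 + 5×175 + 766×15 + 11×12 = 242 + 875 + 11490 + 132 = 12739
ΣP(t=1)Q(t=1) = 2×121 + 5×175 + 603×15 + 10×12 = 242 + 875 + 9045 + 120 = 10282
link = 12739/10282 = 1.238961
Chained index = 100 × 0.905927 × 1.238961 = 112.2409

112.24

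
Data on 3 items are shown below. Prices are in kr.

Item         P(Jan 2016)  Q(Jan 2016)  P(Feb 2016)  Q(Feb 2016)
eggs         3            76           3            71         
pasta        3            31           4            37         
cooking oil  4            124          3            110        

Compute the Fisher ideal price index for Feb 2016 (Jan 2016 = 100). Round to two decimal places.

89.53

Laspeyres component (base-period weights):
ΣP(Feb 2016)Q(Jan 2016) = 3×76 + 4×31 + 3×124 = 228 + 124 + 372 = 724
ΣP(Jan 2016)Q(Jan 2016) = 3×76 + 3×31 + 4×124 = 228 + 93 + 496 = 817
L = 724 / 817 × 100 = 88.6169
Paasche component (current-period weights):
ΣP(Feb 2016)Q(Feb 2016) = 3×71 + 4×37 + 3×110 = 213 + 148 + 330 = 691
ΣP(Jan 2016)Q(Feb 2016) = 3×71 + 3×37 + 4×110 = 213 + 111 + 440 = 764
P = 691 / 764 × 100 = 90.4450
Fisher = √(L × P) = √(88.6169 × 90.4450) = 89.5263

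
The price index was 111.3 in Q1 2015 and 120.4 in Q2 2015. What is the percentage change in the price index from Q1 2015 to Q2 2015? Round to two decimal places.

Change = (120.4 − 111.3) / 111.3 × 100
       = 9.1 / 111.3 × 100 = 8.1761%

8.18%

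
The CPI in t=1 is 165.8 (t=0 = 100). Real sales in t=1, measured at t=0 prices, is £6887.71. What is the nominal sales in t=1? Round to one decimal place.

11419.8

Nominal = Real × (Index/100) = 6887.71 × (165.8/100)
        = 6887.71 × 1.658 = 11419.8232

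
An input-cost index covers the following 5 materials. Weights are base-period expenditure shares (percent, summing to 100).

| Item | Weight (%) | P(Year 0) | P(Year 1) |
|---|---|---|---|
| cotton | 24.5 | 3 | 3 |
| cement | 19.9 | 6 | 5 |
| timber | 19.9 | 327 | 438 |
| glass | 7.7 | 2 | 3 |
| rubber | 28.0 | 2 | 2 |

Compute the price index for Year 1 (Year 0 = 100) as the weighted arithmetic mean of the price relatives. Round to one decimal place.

107.3

cotton: 24.5 × (3/3) = 24.5 × 1.000000 = 24.5000
cement: 19.9 × (5/6) = 19.9 × 0.833333 = 16.5833
timber: 19.9 × (438/327) = 19.9 × 1.339450 = 26.6550
glass: 7.7 × (3/2) = 7.7 × 1.500000 = 11.5500
rubber: 28.0 × (2/2) = 28.0 × 1.000000 = 28.0000
Index = Σ wᵢ·(p₁ᵢ/p₀ᵢ) = 24.5000 + 16.5833 + 26.6550 + 11.5500 + 28.0000 = 107.2884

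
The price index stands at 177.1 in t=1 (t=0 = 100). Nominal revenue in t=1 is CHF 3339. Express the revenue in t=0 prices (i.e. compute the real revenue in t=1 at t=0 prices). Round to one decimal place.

1885.4

Real = Nominal ÷ (Index/100) = 3339 ÷ (177.1/100)
     = 3339 ÷ 1.771 = 1885.3755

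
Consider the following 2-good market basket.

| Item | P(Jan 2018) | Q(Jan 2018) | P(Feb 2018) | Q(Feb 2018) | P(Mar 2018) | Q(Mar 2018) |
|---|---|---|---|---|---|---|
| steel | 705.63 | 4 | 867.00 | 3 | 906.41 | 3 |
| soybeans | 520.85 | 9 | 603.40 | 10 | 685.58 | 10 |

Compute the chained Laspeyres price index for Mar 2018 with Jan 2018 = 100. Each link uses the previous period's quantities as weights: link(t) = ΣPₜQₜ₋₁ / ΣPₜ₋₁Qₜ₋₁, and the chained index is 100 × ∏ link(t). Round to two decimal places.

131.39

Link Jan 2018→Feb 2018:
ΣP(Feb 2018)Q(Jan 2018) = 867.00×4 + 603.40×9 = 3468 + 5430.6 = 8898.6
ΣP(Jan 2018)Q(Jan 2018) = 705.63×4 + 520.85×9 = 2822.52 + 4687.65 = 7510.17
link = 8898.6/7510.17 = 1.184873
Link Feb 2018→Mar 2018:
ΣP(Mar 2018)Q(Feb 2018) = 906.41×3 + 685.58×10 = 2719.23 + 6855.8 = 9575.03
ΣP(Feb 2018)Q(Feb 2018) = 867.00×3 + 603.40×10 = 2601 + 6034 = 8635
link = 9575.03/8635 = 1.108863
Chained index = 100 × 1.184873 × 1.108863 = 131.3862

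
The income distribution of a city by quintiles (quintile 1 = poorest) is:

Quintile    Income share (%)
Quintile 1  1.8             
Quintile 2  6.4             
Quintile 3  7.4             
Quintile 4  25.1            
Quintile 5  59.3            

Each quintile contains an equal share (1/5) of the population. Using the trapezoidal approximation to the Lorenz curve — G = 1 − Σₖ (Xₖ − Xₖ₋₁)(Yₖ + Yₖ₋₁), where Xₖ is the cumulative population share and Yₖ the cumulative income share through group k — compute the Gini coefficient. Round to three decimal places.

0.535

Cumulative income shares Yₖ: 0.0180, 0.0820, 0.1560, 0.4070, 1.0000
Σ (Xₖ−Xₖ₋₁)(Yₖ+Yₖ₋₁) = (1/5)(0.0180+0.0000) + (1/5)(0.0820+0.0180) + (1/5)(0.1560+0.0820) + (1/5)(0.4070+0.1560) + (1/5)(1.0000+0.4070)
  = 0.0036 + 0.0200 + 0.0476 + 0.1126 + 0.2814 = 0.4652
G = 1 − 0.4652 = 0.5348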